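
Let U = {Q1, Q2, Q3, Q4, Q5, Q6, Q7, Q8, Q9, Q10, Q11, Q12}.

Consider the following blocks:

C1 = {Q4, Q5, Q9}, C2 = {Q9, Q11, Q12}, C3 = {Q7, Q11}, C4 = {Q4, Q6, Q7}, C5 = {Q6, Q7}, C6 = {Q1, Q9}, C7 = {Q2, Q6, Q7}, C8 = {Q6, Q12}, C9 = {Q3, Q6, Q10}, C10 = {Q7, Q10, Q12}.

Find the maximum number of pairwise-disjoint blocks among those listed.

C1, C3, C8 are pairwise disjoint (C1={Q4,Q5,Q9}; C3={Q7,Q11}; C8={Q6,Q12}).
Every remaining block overlaps one of these, and no 4 of the listed blocks are pairwise disjoint, so 3 is the maximum.

3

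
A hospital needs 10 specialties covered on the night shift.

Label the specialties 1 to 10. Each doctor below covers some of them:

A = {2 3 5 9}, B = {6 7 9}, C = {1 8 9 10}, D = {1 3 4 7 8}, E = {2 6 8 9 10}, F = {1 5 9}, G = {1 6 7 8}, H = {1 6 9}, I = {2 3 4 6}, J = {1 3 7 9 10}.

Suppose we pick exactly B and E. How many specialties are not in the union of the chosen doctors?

4

Union of B, E = {2, 6, 7, 8, 9, 10}.
Not covered: 1, 3, 4, 5 — 4 specialties.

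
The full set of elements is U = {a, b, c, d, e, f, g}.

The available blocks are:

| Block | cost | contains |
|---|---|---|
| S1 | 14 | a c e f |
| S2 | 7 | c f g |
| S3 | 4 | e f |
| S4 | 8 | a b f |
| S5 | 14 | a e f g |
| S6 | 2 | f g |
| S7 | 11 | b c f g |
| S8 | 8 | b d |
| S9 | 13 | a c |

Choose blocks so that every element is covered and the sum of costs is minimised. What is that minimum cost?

24

S1, S6, S8 together cover every element (S1 ∪ S6 ∪ S8 = {a, b, c, d, e, f, g}); total cost 14 + 2 + 8 = 24.
The greedy pick S6, S3, S4, S2, S8 costs 29; no covering selection beats 24.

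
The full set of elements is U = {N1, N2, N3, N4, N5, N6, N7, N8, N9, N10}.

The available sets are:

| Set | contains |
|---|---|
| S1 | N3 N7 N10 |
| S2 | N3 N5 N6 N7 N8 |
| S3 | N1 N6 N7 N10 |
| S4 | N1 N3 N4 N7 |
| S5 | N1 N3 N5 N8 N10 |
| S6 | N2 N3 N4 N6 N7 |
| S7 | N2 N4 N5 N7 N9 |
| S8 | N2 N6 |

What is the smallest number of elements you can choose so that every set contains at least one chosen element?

H = {N1, N2, N3} meets every set (each contains at least one member of H), and |H| = 3.
No choice of 2 elements meets every set, so 3 is the minimum.

3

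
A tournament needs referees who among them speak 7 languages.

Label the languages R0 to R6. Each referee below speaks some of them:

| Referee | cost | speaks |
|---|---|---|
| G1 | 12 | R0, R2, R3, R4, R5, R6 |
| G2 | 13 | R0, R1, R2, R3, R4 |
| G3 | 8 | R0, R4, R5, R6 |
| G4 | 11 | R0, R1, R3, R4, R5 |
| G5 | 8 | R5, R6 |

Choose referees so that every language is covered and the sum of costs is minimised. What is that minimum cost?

G2, G5 together cover every language (G2 ∪ G5 = {R0, R1, R2, R3, R4, R5, R6}); total cost 13 + 8 = 21.
The greedy pick G1, G4 costs 23; no covering selection beats 21.

21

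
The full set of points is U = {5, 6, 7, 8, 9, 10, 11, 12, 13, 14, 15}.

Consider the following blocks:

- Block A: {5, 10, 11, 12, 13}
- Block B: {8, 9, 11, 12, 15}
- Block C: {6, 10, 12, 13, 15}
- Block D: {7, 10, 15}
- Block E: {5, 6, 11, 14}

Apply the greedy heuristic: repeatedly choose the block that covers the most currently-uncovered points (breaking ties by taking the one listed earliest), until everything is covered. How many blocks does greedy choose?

Greedy: pick A (covers 5 new) → pick B (covers 3 new) → pick E (covers 2 new) → pick D (covers 1 new). Total picks: 4.

4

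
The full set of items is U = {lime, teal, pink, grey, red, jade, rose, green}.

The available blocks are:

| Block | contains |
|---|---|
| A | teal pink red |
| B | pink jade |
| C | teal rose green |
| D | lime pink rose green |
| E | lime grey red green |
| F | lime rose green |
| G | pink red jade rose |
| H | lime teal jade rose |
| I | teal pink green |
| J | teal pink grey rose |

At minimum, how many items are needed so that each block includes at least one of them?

T = {lime, pink, rose} meets every block (each contains at least one member of T), and |T| = 3.
No choice of 2 items meets every block, so 3 is the minimum.

3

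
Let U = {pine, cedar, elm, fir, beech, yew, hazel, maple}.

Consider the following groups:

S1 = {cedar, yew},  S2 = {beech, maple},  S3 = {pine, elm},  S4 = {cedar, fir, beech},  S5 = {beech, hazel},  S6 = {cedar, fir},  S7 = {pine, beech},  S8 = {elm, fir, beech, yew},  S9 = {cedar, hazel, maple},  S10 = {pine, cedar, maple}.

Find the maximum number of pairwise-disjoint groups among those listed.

3

S2, S3, S6 are pairwise disjoint (S2={beech,maple}; S3={pine,elm}; S6={cedar,fir}).
Every remaining group overlaps one of these, and no 4 of the listed groups are pairwise disjoint, so 3 is the maximum.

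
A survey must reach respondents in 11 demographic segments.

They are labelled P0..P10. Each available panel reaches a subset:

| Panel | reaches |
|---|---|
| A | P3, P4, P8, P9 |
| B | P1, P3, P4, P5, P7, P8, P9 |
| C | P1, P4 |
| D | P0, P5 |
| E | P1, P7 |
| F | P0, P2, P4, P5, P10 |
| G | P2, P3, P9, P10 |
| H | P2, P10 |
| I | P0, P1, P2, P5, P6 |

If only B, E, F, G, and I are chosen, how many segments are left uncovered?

Union of B, E, F, G, I = {P0, P1, P2, P3, P4, P5, P6, P7, P8, P9, P10} — that's every segment, so 0 are uncovered.

0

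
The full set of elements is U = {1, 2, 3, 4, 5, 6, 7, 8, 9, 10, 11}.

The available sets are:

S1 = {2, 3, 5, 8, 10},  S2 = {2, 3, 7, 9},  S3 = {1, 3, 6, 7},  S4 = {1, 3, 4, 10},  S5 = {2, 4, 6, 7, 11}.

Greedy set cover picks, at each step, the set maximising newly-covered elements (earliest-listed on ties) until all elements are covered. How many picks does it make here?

4

Greedy: pick S1 (covers 5 new) → pick S5 (covers 4 new) → pick S2 (covers 1 new) → pick S3 (covers 1 new). Total picks: 4.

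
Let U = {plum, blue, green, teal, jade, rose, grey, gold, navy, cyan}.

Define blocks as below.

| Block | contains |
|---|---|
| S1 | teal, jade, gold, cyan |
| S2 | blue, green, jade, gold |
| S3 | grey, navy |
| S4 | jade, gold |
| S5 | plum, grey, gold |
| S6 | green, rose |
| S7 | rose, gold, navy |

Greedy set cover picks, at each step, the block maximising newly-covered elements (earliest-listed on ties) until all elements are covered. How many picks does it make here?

Greedy: pick S1 (covers 4 new) → pick S2 (covers 2 new) → pick S3 (covers 2 new) → pick S5 (covers 1 new) → pick S6 (covers 1 new). Total picks: 5.
(The true minimum cover uses only 4 blocks, so greedy is not optimal here.)

5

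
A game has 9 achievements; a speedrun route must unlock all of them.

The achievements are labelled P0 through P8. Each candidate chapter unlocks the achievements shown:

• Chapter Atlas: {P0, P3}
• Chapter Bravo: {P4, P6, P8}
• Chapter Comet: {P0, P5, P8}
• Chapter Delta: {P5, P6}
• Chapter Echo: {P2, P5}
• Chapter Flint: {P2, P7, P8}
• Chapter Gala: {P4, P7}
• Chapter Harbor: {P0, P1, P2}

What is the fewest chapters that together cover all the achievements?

Atlas and Bravo and Delta and Flint and Harbor together: Atlas ∪ Bravo ∪ Delta ∪ Flint ∪ Harbor = {P0, P1, P2, P3, P4, P5, P6, P7, P8} — every achievement is covered.
No 4 of the 8 chapters cover everything (all 70 combinations miss at least one achievement), so 5 is optimal.

5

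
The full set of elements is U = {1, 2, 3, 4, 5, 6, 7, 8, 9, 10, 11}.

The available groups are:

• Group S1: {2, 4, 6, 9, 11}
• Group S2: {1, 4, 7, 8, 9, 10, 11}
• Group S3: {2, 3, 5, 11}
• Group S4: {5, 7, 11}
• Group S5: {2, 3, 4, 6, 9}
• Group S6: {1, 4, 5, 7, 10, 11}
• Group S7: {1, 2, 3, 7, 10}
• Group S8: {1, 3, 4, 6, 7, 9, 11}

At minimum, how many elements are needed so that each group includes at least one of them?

2

Take H = {3, 11}. Each listed group contains at least one of these, so H is a hitting set of size 2.
The groups S4, S5 are pairwise disjoint, so any hitting set needs a separate element for each — at least 2. Hence 2 is optimal.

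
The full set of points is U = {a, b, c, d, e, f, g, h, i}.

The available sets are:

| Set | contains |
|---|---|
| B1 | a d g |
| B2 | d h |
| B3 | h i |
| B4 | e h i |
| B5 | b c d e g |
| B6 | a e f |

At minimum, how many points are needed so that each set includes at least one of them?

3

T = {f, g, h} meets every set (each contains at least one member of T), and |T| = 3.
No choice of 2 points meets every set, so 3 is the minimum.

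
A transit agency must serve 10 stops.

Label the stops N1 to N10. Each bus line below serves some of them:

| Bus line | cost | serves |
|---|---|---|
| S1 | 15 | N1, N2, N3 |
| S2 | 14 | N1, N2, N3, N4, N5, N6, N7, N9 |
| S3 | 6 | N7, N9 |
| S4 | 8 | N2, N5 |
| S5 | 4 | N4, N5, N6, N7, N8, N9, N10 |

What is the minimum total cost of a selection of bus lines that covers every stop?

18

S2, S5 together cover every stop (S2 ∪ S5 = {N1, N2, N3, N4, N5, N6, N7, N8, N9, N10}); total cost 14 + 4 = 18.
No covering selection has total cost below 18.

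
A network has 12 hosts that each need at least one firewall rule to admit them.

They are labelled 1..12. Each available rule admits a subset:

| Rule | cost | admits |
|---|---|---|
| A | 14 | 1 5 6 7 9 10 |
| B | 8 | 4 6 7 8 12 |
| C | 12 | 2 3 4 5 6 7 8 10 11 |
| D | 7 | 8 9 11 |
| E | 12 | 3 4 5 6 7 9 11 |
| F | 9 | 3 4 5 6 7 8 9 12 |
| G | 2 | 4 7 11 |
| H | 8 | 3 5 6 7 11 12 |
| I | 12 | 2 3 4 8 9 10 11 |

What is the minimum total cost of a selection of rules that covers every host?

34

A, B, I together cover every host (A ∪ B ∪ I = {1, 2, 3, 4, 5, 6, 7, 8, 9, 10, 11, 12}); total cost 14 + 8 + 12 = 34.
The greedy pick G, F, C, A costs 37; no covering selection beats 34.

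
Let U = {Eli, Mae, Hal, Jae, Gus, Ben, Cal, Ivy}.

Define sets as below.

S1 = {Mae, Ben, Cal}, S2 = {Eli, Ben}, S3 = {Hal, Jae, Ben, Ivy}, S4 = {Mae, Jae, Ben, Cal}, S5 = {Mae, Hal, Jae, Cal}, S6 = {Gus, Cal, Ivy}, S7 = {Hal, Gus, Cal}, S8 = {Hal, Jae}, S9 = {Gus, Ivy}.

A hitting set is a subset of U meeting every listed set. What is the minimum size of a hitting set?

The 3 elements {Hal, Gus, Ben} hit every set.
The sets S2, S5, S9 are pairwise disjoint, so any hitting set needs a separate element for each — at least 3. Hence 3 is optimal.

3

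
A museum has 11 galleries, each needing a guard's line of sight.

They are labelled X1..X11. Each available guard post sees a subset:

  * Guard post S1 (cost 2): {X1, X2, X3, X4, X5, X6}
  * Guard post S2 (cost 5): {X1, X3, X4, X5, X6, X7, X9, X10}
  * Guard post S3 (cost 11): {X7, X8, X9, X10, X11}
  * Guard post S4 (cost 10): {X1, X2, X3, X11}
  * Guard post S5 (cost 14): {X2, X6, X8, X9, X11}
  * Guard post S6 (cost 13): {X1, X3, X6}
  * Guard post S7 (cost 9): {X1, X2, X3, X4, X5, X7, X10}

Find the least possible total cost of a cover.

S1, S3 together cover every gallery (S1 ∪ S3 = {X1, X2, X3, X4, X5, X6, X7, X8, X9, X10, X11}); total cost 2 + 11 = 13.
The greedy pick S1, S2, S3 costs 18; no covering selection beats 13.

13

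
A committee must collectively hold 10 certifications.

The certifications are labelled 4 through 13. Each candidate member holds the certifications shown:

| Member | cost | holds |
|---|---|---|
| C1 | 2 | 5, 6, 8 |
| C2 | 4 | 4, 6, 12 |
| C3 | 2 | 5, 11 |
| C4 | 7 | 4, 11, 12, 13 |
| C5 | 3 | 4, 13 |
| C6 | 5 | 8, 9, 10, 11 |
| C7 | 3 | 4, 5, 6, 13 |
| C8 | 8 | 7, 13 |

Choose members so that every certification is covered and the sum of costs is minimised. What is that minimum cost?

C1, C2, C6, C8 together cover every certification (C1 ∪ C2 ∪ C6 ∪ C8 = {4, 5, 6, 7, 8, 9, 10, 11, 12, 13}); total cost 2 + 4 + 5 + 8 = 19.
The greedy pick C1, C5, C6, C2, C8 costs 22; no covering selection beats 19.

19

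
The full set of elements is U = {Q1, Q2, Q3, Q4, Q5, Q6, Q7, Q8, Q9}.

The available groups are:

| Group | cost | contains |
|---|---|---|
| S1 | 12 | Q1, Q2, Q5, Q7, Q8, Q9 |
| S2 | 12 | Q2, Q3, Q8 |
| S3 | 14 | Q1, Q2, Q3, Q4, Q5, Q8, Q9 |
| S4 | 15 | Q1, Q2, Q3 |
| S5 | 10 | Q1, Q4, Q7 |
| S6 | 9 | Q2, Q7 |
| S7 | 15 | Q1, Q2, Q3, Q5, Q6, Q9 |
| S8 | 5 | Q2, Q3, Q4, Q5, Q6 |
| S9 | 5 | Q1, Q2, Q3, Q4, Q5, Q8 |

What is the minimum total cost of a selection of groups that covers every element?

S1, S8 together cover every element (S1 ∪ S8 = {Q1, Q2, Q3, Q4, Q5, Q6, Q7, Q8, Q9}); total cost 12 + 5 = 17.
The greedy pick S9, S8, S1 costs 22; no covering selection beats 17.

17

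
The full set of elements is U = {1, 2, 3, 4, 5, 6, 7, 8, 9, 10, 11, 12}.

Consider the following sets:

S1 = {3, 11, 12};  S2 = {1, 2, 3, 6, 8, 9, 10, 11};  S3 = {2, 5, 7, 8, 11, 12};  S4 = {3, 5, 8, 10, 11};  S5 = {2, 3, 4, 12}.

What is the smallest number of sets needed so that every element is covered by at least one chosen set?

Take {S2, S3, S5}. Their union is {1, 2, 3, 4, 5, 6, 7, 8, 9, 10, 11, 12}, which is all 12 elements.
Only S2 contains 1, so S2 is forced; the remaining 4 elements need at least 2 more sets (each remaining set adds at most 3) — so at least 3 sets are needed, and 3 is optimal.

3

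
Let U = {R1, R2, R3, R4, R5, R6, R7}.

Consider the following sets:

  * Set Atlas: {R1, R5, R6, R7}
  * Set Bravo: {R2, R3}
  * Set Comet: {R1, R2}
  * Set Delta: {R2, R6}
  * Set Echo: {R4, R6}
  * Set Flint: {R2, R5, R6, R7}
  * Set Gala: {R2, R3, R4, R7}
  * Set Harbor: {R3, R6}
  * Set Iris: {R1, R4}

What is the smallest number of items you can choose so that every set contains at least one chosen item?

The 3 items {R1, R3, R6} hit every set.
No choice of 2 items meets every set, so 3 is the minimum.

3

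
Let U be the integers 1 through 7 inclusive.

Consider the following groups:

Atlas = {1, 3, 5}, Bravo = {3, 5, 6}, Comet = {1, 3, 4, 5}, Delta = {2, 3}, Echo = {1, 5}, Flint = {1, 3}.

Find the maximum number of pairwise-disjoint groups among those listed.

Delta, Echo are pairwise disjoint (Delta={2,3}; Echo={1,5}).
Every remaining group overlaps one of these, and no 3 of the listed groups are pairwise disjoint, so 2 is the maximum.

2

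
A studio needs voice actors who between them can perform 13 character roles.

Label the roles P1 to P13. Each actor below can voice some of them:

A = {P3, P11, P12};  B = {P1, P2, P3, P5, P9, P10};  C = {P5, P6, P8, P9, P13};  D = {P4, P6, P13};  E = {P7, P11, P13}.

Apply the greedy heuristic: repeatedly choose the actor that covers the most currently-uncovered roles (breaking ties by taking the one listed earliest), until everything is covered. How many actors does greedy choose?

5

Greedy: pick B (covers 6 new) → pick C (covers 3 new) → pick A (covers 2 new) → pick D (covers 1 new) → pick E (covers 1 new). Total picks: 5.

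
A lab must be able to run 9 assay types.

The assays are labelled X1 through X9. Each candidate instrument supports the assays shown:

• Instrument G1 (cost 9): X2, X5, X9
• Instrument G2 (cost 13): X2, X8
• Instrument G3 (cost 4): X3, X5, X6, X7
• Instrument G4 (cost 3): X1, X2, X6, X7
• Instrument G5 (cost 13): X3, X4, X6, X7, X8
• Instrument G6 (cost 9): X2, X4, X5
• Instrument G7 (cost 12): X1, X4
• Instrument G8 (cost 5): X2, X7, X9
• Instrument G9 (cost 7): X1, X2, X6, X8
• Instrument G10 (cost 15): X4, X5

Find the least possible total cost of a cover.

G3, G6, G8, G9 together cover every assay (G3 ∪ G6 ∪ G8 ∪ G9 = {X1, X2, X3, X4, X5, X6, X7, X8, X9}); total cost 4 + 9 + 5 + 7 = 25.
No covering selection has total cost below 25.

25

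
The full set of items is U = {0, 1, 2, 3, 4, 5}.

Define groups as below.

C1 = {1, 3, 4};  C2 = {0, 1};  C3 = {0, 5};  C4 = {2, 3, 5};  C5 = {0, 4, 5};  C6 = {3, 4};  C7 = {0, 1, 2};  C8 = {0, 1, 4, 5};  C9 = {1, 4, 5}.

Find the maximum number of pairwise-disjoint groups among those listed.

C1, C3 are pairwise disjoint (C1={1,3,4}; C3={0,5}).
Every remaining group overlaps one of these, and no 3 of the listed groups are pairwise disjoint, so 2 is the maximum.

2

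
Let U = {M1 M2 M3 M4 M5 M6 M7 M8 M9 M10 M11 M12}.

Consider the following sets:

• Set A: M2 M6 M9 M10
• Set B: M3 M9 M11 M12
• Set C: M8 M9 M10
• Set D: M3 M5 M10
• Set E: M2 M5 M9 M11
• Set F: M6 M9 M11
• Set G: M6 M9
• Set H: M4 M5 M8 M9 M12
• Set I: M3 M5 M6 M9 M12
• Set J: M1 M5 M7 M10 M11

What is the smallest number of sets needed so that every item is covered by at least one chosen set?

Take {A, B, H, J}. Their union is {M1, M2, M3, M4, M5, M6, M7, M8, M9, M10, M11, M12}, which is all 12 items.
No 3 of the 10 sets cover everything (all 120 combinations miss at least one item), so 4 is optimal.

4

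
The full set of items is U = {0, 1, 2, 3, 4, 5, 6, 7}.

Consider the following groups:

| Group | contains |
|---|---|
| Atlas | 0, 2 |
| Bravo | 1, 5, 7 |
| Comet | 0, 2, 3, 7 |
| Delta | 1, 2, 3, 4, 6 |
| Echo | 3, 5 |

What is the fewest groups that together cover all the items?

3

Comet, Delta, and Echo cover everything between them: the union {0, 1, 2, 3, 4, 5, 6, 7} is all of U.
Only Delta contains 4, so Delta is forced; the remaining 3 items need at least 2 more groups (each remaining group adds at most 2) — so at least 3 groups are needed, and 3 is optimal.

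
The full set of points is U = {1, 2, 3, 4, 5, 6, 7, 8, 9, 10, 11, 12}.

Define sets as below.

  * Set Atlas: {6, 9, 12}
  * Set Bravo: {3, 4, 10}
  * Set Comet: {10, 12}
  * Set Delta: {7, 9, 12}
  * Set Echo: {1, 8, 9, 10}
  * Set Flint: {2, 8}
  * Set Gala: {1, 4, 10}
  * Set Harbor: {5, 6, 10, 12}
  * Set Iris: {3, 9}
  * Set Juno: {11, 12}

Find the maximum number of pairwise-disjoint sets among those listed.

Flint, Gala, Iris, Juno are pairwise disjoint (Flint={2,8}; Gala={1,4,10}; Iris={3,9}; Juno={11,12}).
Every remaining set overlaps one of these, and no 5 of the listed sets are pairwise disjoint, so 4 is the maximum.

4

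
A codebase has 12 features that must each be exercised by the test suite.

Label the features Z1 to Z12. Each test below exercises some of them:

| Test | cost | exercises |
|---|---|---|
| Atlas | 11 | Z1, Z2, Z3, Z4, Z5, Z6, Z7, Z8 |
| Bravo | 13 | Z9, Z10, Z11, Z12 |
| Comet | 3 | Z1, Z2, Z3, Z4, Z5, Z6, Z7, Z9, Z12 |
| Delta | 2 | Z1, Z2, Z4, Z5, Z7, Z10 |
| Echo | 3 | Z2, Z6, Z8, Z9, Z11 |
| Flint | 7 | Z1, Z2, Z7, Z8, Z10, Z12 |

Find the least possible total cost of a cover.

8

Comet, Delta, Echo together cover every feature (Comet ∪ Delta ∪ Echo = {Z1, Z2, Z3, Z4, Z5, Z6, Z7, Z8, Z9, Z10, Z11, Z12}); total cost 3 + 2 + 3 = 8.
No covering selection has total cost below 8.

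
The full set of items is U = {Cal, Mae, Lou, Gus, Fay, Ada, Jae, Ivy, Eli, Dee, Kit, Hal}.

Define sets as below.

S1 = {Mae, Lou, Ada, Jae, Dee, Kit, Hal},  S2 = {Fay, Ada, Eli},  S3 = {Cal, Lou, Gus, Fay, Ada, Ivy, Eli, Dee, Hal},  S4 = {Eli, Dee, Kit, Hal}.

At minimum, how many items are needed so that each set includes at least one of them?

Take H = {Eli, Kit}. Each listed set contains at least one of these, so H is a hitting set of size 2.
No single item lies in every set, so at least 2 are needed and 2 is optimal.

2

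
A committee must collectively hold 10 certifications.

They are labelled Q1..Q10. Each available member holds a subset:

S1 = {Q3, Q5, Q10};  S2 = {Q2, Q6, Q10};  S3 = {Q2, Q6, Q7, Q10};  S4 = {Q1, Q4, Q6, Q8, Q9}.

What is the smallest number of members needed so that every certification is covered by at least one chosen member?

3

Take {S1, S3, S4}. Their union is {Q1, Q2, Q3, Q4, Q5, Q6, Q7, Q8, Q9, Q10}, which is all 10 certifications.
Only S4 contains Q1, so S4 is forced; the remaining 5 certifications need at least 2 more members (each remaining member adds at most 3) — so at least 3 members are needed, and 3 is optimal.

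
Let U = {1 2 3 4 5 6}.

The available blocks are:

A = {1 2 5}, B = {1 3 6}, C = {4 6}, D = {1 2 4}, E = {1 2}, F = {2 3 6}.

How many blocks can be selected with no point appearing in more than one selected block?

C, E are pairwise disjoint (C={4,6}; E={1,2}).
Every remaining block overlaps one of these, and no 3 of the listed blocks are pairwise disjoint, so 2 is the maximum.

2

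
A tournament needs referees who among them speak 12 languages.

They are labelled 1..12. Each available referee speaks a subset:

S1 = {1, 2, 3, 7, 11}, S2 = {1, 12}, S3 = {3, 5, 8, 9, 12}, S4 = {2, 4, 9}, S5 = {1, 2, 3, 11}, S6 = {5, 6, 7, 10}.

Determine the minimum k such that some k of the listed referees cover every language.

4

S3 and S4 and S5 and S6 together: S3 ∪ S4 ∪ S5 ∪ S6 = {1, 2, 3, 4, 5, 6, 7, 8, 9, 10, 11, 12} — every language is covered.
Only S4 contains 4, so S4 is forced; the remaining 9 languages need at least 3 more referees (each remaining referee adds at most 4) — so at least 4 referees are needed, and 4 is optimal.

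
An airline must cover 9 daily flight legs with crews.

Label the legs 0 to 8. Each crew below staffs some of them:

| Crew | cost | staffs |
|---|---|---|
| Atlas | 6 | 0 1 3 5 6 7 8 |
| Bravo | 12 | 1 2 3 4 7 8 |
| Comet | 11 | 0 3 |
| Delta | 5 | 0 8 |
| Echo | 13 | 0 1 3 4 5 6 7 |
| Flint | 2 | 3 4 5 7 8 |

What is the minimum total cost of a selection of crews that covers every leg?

18

Atlas, Bravo together cover every leg (Atlas ∪ Bravo = {0, 1, 2, 3, 4, 5, 6, 7, 8}); total cost 6 + 12 = 18.
The greedy pick Flint, Atlas, Bravo costs 20; no covering selection beats 18.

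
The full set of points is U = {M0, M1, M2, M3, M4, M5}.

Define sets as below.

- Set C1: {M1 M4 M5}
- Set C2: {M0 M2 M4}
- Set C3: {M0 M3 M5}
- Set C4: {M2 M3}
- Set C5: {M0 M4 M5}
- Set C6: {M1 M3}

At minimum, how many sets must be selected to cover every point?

C1, C2, and C4 cover everything between them: the union {M0, M1, M2, M3, M4, M5} is all of U.
No 2 of the 6 sets cover everything (all 15 combinations miss at least one point), so 3 is optimal.

3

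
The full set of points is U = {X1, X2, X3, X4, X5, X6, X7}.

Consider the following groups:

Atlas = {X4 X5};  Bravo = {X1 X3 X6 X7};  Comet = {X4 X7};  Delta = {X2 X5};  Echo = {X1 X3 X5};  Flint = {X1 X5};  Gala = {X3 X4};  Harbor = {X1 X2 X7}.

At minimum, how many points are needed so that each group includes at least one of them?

3

The 3 points {X1, X4, X5} hit every group.
No choice of 2 points meets every group, so 3 is the minimum.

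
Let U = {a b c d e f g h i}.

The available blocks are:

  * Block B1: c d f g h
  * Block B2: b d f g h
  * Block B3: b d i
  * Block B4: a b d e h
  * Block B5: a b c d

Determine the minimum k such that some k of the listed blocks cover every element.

3

B1, B3, and B4 cover everything between them: the union {a, b, c, d, e, f, g, h, i} is all of U.
Only B4 contains e, so B4 is forced; the remaining 4 elements need at least 2 more blocks (each remaining block adds at most 3) — so at least 3 blocks are needed, and 3 is optimal.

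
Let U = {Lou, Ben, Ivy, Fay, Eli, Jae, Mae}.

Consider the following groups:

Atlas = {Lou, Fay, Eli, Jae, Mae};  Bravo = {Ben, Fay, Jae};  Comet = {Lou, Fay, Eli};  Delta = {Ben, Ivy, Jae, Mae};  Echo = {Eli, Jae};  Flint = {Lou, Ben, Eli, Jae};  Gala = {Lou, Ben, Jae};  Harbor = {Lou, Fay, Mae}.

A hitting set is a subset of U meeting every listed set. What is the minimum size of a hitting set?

2

Take H = {Lou, Jae}. Each listed group contains at least one of these, so H is a hitting set of size 2.
The groups Comet, Delta are pairwise disjoint, so any hitting set needs a separate item for each — at least 2. Hence 2 is optimal.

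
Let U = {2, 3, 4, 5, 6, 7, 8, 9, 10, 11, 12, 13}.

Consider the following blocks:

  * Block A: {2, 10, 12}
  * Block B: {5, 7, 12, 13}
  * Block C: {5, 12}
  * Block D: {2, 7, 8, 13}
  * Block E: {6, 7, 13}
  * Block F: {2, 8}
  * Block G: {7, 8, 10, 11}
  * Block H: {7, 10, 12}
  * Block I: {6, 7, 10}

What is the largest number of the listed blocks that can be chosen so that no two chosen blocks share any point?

C, E, F are pairwise disjoint (C={5,12}; E={6,7,13}; F={2,8}).
Every remaining block overlaps one of these, and no 4 of the listed blocks are pairwise disjoint, so 3 is the maximum.

3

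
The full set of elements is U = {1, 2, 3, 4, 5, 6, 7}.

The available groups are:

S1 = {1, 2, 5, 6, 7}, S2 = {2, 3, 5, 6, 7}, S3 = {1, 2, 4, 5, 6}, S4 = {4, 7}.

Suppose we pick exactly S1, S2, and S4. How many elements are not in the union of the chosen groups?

0

Union of S1, S2, S4 = {1, 2, 3, 4, 5, 6, 7} — that's every element, so 0 are uncovered.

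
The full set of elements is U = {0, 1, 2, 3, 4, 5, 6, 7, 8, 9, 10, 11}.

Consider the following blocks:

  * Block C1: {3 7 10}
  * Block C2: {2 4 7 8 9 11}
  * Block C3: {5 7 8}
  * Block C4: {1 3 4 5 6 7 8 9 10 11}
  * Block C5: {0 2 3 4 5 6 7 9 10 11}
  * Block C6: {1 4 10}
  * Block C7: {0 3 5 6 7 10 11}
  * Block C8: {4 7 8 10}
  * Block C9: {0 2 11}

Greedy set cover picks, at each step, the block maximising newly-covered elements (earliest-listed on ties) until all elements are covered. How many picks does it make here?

Greedy: pick C4 (covers 10 new) → pick C5 (covers 2 new). Total picks: 2.

2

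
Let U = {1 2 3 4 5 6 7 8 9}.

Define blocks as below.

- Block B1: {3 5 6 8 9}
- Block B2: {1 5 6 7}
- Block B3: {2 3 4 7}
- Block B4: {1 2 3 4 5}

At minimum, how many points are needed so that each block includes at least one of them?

The 2 points {2, 5} hit every block.
No single point lies in every block, so at least 2 are needed and 2 is optimal.

2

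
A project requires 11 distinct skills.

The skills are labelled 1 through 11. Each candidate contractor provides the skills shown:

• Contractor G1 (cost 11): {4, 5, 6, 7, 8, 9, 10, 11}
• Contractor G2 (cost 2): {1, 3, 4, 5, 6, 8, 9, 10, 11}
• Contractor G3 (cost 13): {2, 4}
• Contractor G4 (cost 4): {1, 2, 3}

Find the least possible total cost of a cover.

G1, G4 together cover every skill (G1 ∪ G4 = {1, 2, 3, 4, 5, 6, 7, 8, 9, 10, 11}); total cost 11 + 4 = 15.
The greedy pick G2, G4, G1 costs 17; no covering selection beats 15.

15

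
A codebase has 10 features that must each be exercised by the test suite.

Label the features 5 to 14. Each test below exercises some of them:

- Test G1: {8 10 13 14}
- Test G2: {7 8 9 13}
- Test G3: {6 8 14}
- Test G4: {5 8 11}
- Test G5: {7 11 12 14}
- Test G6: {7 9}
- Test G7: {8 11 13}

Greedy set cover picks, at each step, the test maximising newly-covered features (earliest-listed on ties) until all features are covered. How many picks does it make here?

5

Greedy: pick G1 (covers 4 new) → pick G5 (covers 3 new) → pick G2 (covers 1 new) → pick G3 (covers 1 new) → pick G4 (covers 1 new). Total picks: 5.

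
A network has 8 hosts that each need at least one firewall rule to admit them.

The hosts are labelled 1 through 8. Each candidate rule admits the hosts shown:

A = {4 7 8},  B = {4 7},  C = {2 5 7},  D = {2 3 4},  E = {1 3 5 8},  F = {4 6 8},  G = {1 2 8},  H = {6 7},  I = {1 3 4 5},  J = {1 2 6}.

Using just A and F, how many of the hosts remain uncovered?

4

Union of A, F = {4, 6, 7, 8}.
Not covered: 1, 2, 3, 5 — 4 hosts.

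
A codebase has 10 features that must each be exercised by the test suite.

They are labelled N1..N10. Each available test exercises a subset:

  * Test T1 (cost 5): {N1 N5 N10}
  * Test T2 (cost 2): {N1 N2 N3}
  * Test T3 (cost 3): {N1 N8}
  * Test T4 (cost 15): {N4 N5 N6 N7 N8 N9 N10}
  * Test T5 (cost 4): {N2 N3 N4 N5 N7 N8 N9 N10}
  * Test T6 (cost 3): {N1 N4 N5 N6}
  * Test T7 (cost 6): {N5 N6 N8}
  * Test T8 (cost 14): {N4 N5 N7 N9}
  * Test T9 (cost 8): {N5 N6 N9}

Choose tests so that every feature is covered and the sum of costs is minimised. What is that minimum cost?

T5, T6 together cover every feature (T5 ∪ T6 = {N1, N2, N3, N4, N5, N6, N7, N8, N9, N10}); total cost 4 + 3 = 7.
No covering selection has total cost below 7.

7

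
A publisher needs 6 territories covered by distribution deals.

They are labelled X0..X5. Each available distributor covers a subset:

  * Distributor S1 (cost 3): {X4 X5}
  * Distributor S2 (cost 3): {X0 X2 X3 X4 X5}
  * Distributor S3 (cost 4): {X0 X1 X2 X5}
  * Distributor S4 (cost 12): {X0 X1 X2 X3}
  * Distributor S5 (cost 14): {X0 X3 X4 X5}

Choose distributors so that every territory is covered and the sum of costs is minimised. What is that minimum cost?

7

S2, S3 together cover every territory (S2 ∪ S3 = {X0, X1, X2, X3, X4, X5}); total cost 3 + 4 = 7.
No covering selection has total cost below 7.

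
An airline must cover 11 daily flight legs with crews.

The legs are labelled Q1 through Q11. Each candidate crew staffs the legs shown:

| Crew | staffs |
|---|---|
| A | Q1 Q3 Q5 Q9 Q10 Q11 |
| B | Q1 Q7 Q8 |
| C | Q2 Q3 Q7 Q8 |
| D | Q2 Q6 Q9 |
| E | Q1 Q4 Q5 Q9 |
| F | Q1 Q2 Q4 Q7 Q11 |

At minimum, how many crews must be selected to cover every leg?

4

A and B and D and E together: A ∪ B ∪ D ∪ E = {Q1, Q2, Q3, Q4, Q5, Q6, Q7, Q8, Q9, Q10, Q11} — every leg is covered.
No 3 of the 6 crews cover everything (all 20 combinations miss at least one leg), so 4 is optimal.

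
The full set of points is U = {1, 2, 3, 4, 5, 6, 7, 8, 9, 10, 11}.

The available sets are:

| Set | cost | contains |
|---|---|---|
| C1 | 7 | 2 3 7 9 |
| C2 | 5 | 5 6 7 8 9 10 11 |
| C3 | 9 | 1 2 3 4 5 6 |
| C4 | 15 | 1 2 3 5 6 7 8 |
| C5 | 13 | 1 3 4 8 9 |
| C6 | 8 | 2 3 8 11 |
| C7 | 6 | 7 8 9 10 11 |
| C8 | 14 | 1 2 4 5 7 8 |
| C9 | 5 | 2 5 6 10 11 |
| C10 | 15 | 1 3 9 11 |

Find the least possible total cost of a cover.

14

C2, C3 together cover every point (C2 ∪ C3 = {1, 2, 3, 4, 5, 6, 7, 8, 9, 10, 11}); total cost 5 + 9 = 14.
No covering selection has total cost below 14.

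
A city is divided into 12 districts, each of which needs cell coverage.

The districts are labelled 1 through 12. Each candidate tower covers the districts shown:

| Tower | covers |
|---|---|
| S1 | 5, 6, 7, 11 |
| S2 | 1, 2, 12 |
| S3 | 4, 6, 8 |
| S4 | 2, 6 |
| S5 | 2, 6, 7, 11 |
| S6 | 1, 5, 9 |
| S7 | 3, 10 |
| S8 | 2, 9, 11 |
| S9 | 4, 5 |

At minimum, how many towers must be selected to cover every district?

Take {S2, S3, S5, S6, S7}. Their union is {1, 2, 3, 4, 5, 6, 7, 8, 9, 10, 11, 12}, which is all 12 districts.
No 4 of the 9 towers cover everything (all 126 combinations miss at least one district), so 5 is optimal.

5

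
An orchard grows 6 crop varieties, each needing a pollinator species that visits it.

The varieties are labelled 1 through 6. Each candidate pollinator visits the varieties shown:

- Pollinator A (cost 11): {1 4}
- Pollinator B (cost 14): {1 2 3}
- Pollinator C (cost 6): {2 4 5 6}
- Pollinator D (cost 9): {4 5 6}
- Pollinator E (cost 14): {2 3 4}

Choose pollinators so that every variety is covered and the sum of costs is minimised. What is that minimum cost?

20

B, C together cover every variety (B ∪ C = {1, 2, 3, 4, 5, 6}); total cost 14 + 6 = 20.
No covering selection has total cost below 20.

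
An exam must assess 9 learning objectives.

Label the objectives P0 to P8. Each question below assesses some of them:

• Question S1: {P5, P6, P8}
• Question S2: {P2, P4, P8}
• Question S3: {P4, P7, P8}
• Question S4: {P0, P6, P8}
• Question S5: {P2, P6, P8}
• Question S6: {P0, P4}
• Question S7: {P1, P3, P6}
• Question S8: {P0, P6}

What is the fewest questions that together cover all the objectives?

Take {S1, S3, S5, S7, S8}. Their union is {P0, P1, P2, P3, P4, P5, P6, P7, P8}, which is all 9 objectives.
No 4 of the 8 questions cover everything (all 70 combinations miss at least one objective), so 5 is optimal.

5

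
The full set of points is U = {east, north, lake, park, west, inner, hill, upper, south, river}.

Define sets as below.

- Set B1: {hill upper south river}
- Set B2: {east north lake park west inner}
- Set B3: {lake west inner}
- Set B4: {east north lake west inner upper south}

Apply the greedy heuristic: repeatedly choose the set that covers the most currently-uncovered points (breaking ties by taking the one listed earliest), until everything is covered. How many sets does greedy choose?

3

Greedy: pick B4 (covers 7 new) → pick B1 (covers 2 new) → pick B2 (covers 1 new). Total picks: 3.
(The true minimum cover uses only 2 sets, so greedy is not optimal here.)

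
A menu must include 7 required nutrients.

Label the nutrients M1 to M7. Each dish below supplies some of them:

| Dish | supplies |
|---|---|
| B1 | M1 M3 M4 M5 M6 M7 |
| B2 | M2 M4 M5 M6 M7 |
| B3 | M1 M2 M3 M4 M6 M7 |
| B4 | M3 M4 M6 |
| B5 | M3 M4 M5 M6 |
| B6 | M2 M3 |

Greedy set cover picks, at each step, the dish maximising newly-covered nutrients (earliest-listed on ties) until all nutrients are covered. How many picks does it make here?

2

Greedy: pick B1 (covers 6 new) → pick B2 (covers 1 new). Total picks: 2.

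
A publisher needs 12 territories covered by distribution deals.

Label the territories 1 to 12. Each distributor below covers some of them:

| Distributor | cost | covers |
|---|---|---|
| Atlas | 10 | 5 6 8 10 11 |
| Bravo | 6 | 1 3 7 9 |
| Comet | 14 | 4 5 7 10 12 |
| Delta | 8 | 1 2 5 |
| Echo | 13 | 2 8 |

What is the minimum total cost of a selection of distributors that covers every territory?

Atlas, Bravo, Comet, Delta together cover every territory (Atlas ∪ Bravo ∪ Comet ∪ Delta = {1, 2, 3, 4, 5, 6, 7, 8, 9, 10, 11, 12}); total cost 10 + 6 + 14 + 8 = 38.
No covering selection has total cost below 38.

38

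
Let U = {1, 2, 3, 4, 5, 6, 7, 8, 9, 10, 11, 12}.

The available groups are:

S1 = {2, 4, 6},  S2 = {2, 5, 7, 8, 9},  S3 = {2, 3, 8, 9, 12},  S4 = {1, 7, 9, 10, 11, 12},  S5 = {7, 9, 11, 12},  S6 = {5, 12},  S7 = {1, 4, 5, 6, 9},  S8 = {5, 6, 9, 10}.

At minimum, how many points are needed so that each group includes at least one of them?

3

H = {4, 9, 12} meets every group (each contains at least one member of H), and |H| = 3.
No choice of 2 points meets every group, so 3 is the minimum.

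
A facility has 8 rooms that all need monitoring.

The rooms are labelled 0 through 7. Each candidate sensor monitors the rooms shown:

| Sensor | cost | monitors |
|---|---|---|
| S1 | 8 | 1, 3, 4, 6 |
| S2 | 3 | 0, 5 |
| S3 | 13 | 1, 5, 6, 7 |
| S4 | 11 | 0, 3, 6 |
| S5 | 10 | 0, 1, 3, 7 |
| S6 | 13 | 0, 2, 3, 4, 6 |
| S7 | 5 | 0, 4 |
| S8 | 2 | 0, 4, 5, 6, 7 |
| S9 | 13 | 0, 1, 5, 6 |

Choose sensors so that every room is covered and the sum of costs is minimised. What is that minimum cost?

S1, S6, S8 together cover every room (S1 ∪ S6 ∪ S8 = {0, 1, 2, 3, 4, 5, 6, 7}); total cost 8 + 13 + 2 = 23.
No covering selection has total cost below 23.

23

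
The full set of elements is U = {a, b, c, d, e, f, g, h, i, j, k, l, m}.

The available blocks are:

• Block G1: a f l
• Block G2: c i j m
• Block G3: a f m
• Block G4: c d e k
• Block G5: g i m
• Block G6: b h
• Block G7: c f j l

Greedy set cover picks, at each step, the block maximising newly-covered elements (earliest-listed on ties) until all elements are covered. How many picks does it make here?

5

Greedy: pick G2 (covers 4 new) → pick G1 (covers 3 new) → pick G4 (covers 3 new) → pick G6 (covers 2 new) → pick G5 (covers 1 new). Total picks: 5.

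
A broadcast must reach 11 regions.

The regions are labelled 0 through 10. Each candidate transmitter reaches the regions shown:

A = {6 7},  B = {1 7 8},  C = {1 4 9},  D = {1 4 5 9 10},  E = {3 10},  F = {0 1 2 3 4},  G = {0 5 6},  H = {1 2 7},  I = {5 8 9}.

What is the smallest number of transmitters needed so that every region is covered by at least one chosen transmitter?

Take {A, B, D, F}. Their union is {0, 1, 2, 3, 4, 5, 6, 7, 8, 9, 10}, which is all 11 regions.
No 3 of the 9 transmitters cover everything (all 84 combinations miss at least one region), so 4 is optimal.

4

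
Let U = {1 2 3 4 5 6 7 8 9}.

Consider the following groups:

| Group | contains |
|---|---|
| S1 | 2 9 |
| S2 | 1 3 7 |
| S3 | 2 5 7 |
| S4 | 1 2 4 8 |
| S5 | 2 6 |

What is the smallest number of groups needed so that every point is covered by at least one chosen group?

Take {S1, S2, S3, S4, S5}. Their union is {1, 2, 3, 4, 5, 6, 7, 8, 9}, which is all 9 points.
No 4 of the 5 groups cover everything (all 5 combinations miss at least one point), so 5 is optimal.

5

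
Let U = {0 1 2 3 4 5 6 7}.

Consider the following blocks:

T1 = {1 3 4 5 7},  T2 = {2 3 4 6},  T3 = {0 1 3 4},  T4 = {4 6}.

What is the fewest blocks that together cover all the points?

T1, T2, and T3 cover everything between them: the union {0, 1, 2, 3, 4, 5, 6, 7} is all of U.
Only T3 contains 0, so T3 is forced; the remaining 4 points need at least 2 more blocks (each remaining block adds at most 2) — so at least 3 blocks are needed, and 3 is optimal.

3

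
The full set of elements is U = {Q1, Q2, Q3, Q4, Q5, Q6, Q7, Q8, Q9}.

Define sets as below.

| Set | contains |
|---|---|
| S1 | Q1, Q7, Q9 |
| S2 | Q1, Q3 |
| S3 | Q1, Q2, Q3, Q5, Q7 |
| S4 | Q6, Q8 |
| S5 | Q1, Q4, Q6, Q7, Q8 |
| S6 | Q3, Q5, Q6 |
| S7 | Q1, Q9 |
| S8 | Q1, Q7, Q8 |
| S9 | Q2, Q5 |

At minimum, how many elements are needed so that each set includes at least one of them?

Take H = {Q1, Q2, Q6}. Each listed set contains at least one of these, so H is a hitting set of size 3.
The sets S4, S7, S9 are pairwise disjoint, so any hitting set needs a separate element for each — at least 3. Hence 3 is optimal.

3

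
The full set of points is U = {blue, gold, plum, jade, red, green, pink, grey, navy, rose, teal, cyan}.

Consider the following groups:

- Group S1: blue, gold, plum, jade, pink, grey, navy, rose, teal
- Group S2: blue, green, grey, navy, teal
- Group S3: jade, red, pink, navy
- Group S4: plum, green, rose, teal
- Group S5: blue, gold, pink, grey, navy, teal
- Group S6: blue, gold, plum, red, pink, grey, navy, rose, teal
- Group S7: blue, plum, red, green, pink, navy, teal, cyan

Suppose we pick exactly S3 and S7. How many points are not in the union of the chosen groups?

Union of S3, S7 = {blue, plum, jade, red, green, pink, navy, teal, cyan}.
Not covered: gold, grey, rose — 3 points.

3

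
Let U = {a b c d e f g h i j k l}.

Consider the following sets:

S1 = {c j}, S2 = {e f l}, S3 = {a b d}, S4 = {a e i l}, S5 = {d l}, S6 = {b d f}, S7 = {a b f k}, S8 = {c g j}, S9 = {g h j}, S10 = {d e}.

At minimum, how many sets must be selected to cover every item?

Take {S1, S4, S5, S7, S9}. Their union is {a, b, c, d, e, f, g, h, i, j, k, l}, which is all 12 items.
No 4 of the 10 sets cover everything (all 210 combinations miss at least one item), so 5 is optimal.

5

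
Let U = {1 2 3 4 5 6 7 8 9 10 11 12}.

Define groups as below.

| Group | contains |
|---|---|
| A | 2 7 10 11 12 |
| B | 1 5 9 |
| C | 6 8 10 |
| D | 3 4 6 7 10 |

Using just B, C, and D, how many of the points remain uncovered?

3

Union of B, C, D = {1, 3, 4, 5, 6, 7, 8, 9, 10}.
Not covered: 2, 11, 12 — 3 points.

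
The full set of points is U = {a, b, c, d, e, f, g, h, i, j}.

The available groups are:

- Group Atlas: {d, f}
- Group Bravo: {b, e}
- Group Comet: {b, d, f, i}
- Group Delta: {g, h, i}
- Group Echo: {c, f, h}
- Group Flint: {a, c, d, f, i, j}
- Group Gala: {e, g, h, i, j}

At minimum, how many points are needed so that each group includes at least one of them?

3

T = {e, f, g} meets every group (each contains at least one member of T), and |T| = 3.
The groups Atlas, Bravo, Delta are pairwise disjoint, so any hitting set needs a separate point for each — at least 3. Hence 3 is optimal.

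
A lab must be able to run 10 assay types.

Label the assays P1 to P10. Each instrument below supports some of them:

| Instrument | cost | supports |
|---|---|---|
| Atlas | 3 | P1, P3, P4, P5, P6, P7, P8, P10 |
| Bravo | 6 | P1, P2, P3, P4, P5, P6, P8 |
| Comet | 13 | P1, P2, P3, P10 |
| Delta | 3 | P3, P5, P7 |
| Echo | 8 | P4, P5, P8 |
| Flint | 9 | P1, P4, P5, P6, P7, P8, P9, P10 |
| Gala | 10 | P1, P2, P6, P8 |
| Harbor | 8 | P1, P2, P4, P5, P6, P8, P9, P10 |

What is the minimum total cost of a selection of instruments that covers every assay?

Atlas, Harbor together cover every assay (Atlas ∪ Harbor = {P1, P2, P3, P4, P5, P6, P7, P8, P9, P10}); total cost 3 + 8 = 11.
No covering selection has total cost below 11.

11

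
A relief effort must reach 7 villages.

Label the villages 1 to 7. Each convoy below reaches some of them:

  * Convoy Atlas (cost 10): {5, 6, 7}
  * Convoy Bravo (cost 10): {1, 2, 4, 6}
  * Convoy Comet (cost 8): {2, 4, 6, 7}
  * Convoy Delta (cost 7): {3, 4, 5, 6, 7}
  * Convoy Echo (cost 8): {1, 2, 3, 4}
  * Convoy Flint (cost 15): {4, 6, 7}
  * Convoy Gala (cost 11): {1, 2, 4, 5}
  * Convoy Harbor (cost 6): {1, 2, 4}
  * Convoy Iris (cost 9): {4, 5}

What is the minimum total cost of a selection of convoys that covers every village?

13

Delta, Harbor together cover every village (Delta ∪ Harbor = {1, 2, 3, 4, 5, 6, 7}); total cost 7 + 6 = 13.
No covering selection has total cost below 13.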